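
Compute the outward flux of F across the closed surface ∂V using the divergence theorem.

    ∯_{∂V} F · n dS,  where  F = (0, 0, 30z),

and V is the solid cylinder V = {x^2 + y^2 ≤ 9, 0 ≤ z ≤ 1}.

By the divergence theorem,

    ∯_{∂V} F · n dS = ∭_V (∇ · F) dV.

Compute the divergence:
    ∇ · F = ∂F_x/∂x + ∂F_y/∂y + ∂F_z/∂z = 0 + 0 + 30 = 30.

In cylindrical coordinates, x = r cos(θ), y = r sin(θ), z = z, dV = r dr dθ dz, with 0 ≤ r ≤ 3, 0 ≤ θ ≤ 2π, 0 ≤ z ≤ 1.

The integrand, after substitution and multiplying by the volume element, becomes (30) · r, so

    ∭_V (∇·F) dV = ∫_0^{2π} ∫_0^{3} ∫_0^{1} (30) · r dz dr dθ.

Inner (z from 0 to 1): 30r.
Middle (r from 0 to 3): 135.
Outer (θ from 0 to 2π): 270π.

Therefore ∯_{∂V} F · n dS = 270π.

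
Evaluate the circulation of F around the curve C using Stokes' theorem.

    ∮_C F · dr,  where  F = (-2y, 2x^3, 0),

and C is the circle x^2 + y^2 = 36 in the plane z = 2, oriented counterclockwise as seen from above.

Let S be the flat disk x^2 + y^2 ≤ 36 in the plane z = 2, with upward unit normal n̂ = ẑ. By Stokes' theorem,

    ∮_C F · dr = ∬_S (∇ × F) · n̂ dS = ∬_D (curl F)_z dA,

where D is the disk x^2 + y^2 ≤ 36.

Compute the curl of F = (-2y, 2x^3, 0):
    (∇ × F)_x = ∂F_z/∂y - ∂F_y/∂z = 0,
    (∇ × F)_y = ∂F_x/∂z - ∂F_z/∂x = 0,
    (∇ × F)_z = ∂F_y/∂x - ∂F_x/∂y = 6x^2 + 2.

On z = 2, (curl F)_z = 6x^2 + 2.

Convert to polar (x = r cos θ, y = r sin θ, dA = r dr dθ); the integrand becomes 6r^2cos(θ)^2 + 2, so

    ∬_D (curl F)_z dA = ∫_0^{2π} ∫_0^{6} (6r^2cos(θ)^2 + 2) · r dr dθ.

Inner (r from 0 to 6): 1944cos(θ)^2 + 36.
Outer (θ from 0 to 2π): 2016π.

Therefore ∮_C F · dr = 2016π.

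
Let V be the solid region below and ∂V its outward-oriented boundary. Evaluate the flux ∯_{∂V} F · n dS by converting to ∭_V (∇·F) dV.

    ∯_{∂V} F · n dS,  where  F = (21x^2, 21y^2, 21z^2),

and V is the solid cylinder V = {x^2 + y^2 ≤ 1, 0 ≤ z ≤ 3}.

By the divergence theorem,

    ∯_{∂V} F · n dS = ∭_V (∇ · F) dV.

Compute the divergence:
    ∇ · F = ∂F_x/∂x + ∂F_y/∂y + ∂F_z/∂z = 42x + 42y + 42z.

In cylindrical coordinates, x = r cos(θ), y = r sin(θ), z = z, dV = r dr dθ dz, with 0 ≤ r ≤ 1, 0 ≤ θ ≤ 2π, 0 ≤ z ≤ 3.

The integrand, after substitution and multiplying by the volume element, becomes (42sqrt(2)r sin(θ + π/4) + 42z) · r, so

    ∭_V (∇·F) dV = ∫_0^{2π} ∫_0^{1} ∫_0^{3} (42sqrt(2)r sin(θ + π/4) + 42z) · r dz dr dθ.

Inner (z from 0 to 3): 63r (2sqrt(2)r sin(θ + π/4) + 3).
Middle (r from 0 to 1): 42sqrt(2)sin(θ + π/4) + 189/2.
Outer (θ from 0 to 2π): 189π.

Therefore ∯_{∂V} F · n dS = 189π.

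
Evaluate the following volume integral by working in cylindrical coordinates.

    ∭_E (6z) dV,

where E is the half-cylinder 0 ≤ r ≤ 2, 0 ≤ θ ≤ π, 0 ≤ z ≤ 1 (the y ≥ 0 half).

In cylindrical coordinates, x = r cos(θ), y = r sin(θ), z = z, and dV = r dr dθ dz.

The integrand becomes 6z, so

    ∭_E (6z) dV = ∫_{0}^{π} ∫_{0}^{2} ∫_{0}^{1} (6z) · r dz dr dθ.

Inner (z): 3r.
Middle (r from 0 to 2): 6.
Outer (θ): 6π.

Therefore the triple integral equals 6π.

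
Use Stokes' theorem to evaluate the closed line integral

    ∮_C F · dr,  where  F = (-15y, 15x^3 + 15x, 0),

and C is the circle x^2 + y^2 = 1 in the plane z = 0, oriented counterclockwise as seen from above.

Let S be the flat disk x^2 + y^2 ≤ 1 in the plane z = 0, with upward unit normal n̂ = ẑ. By Stokes' theorem,

    ∮_C F · dr = ∬_S (∇ × F) · n̂ dS = ∬_D (curl F)_z dA,

where D is the disk x^2 + y^2 ≤ 1.

Compute the curl of F = (-15y, 15x^3 + 15x, 0):
    (∇ × F)_x = ∂F_z/∂y - ∂F_y/∂z = 0,
    (∇ × F)_y = ∂F_x/∂z - ∂F_z/∂x = 0,
    (∇ × F)_z = ∂F_y/∂x - ∂F_x/∂y = 45x^2 + 30.

On z = 0, (curl F)_z = 45x^2 + 30.

Convert to polar (x = r cos θ, y = r sin θ, dA = r dr dθ); the integrand becomes 45r^2cos(θ)^2 + 30, so

    ∬_D (curl F)_z dA = ∫_0^{2π} ∫_0^{1} (45r^2cos(θ)^2 + 30) · r dr dθ.

Inner (r from 0 to 1): 45cos(θ)^2/4 + 15.
Outer (θ from 0 to 2π): 165π/4.

Therefore ∮_C F · dr = 165π/4.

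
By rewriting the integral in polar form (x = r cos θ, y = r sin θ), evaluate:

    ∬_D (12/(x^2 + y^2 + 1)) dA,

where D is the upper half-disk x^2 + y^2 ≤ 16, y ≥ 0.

The region D is 0 ≤ r ≤ 4, 0 ≤ θ ≤ π in polar coordinates, where x = r cos(θ), y = r sin(θ), and dA = r dr dθ.

Under the substitution, the integrand becomes 12/(r^2 + 1), so

    ∬_D (12/(x^2 + y^2 + 1)) dA = ∫_{0}^{π} ∫_{0}^{4} (12/(r^2 + 1)) · r dr dθ.

Inner integral (in r): ∫_{0}^{4} (12/(r^2 + 1)) · r dr = log(24137569).

Outer integral (in θ): ∫_{0}^{π} (log(24137569)) dθ = log(24137569^π).

Therefore ∬_D (12/(x^2 + y^2 + 1)) dA = log(24137569^π).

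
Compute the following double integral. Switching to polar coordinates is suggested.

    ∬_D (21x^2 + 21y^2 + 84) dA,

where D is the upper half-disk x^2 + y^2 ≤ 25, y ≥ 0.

The region D is 0 ≤ r ≤ 5, 0 ≤ θ ≤ π in polar coordinates, where x = r cos(θ), y = r sin(θ), and dA = r dr dθ.

Under the substitution, the integrand becomes 21r^2 + 84, so

    ∬_D (21x^2 + 21y^2 + 84) dA = ∫_{0}^{π} ∫_{0}^{5} (21r^2 + 84) · r dr dθ.

Inner integral (in r): ∫_{0}^{5} (21r^2 + 84) · r dr = 17325/4.

Outer integral (in θ): ∫_{0}^{π} (17325/4) dθ = 17325π/4.

Therefore ∬_D (21x^2 + 21y^2 + 84) dA = 17325π/4.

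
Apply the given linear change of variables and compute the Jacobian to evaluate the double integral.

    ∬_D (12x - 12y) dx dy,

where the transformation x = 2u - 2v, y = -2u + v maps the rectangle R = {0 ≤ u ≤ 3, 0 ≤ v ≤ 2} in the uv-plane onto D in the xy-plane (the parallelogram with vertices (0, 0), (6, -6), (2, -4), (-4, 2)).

Compute the Jacobian determinant of (x, y) with respect to (u, v):

    ∂(x,y)/∂(u,v) = | 2  -2 | = (2)(1) - (-2)(-2) = -2.
                   | -2  1 |

Its absolute value is |J| = 2 (the area scaling factor).

Substituting x = 2u - 2v, y = -2u + v into the integrand,

    12x - 12y → 48u - 36v,

so the integral becomes

    ∬_R (48u - 36v) · |J| du dv = ∫_0^3 ∫_0^2 (96u - 72v) dv du.

Inner (v): 192u - 144.
Outer (u): 432.

Therefore ∬_D (12x - 12y) dx dy = 432.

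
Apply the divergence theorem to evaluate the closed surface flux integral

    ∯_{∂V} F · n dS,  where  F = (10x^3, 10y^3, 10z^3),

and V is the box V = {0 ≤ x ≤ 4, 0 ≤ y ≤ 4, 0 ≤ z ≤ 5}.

By the divergence theorem,

    ∯_{∂V} F · n dS = ∭_V (∇ · F) dV.

Compute the divergence:
    ∇ · F = ∂F_x/∂x + ∂F_y/∂y + ∂F_z/∂z = 30x^2 + 30y^2 + 30z^2.

V is a rectangular box, so dV = dx dy dz with 0 ≤ x ≤ 4, 0 ≤ y ≤ 4, 0 ≤ z ≤ 5.

Integrate (30x^2 + 30y^2 + 30z^2) over V as an iterated integral:

    ∭_V (∇·F) dV = ∫_0^{4} ∫_0^{4} ∫_0^{5} (30x^2 + 30y^2 + 30z^2) dz dy dx.

Inner (z from 0 to 5): 150x^2 + 150y^2 + 1250.
Middle (y from 0 to 4): 600x^2 + 8200.
Outer (x from 0 to 4): 45600.

Therefore ∯_{∂V} F · n dS = 45600.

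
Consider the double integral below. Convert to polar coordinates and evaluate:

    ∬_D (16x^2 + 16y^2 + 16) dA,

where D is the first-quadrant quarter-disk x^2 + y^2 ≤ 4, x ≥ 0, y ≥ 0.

The region D is 0 ≤ r ≤ 2, 0 ≤ θ ≤ π/2 in polar coordinates, where x = r cos(θ), y = r sin(θ), and dA = r dr dθ.

Under the substitution, the integrand becomes 16r^2 + 16, so

    ∬_D (16x^2 + 16y^2 + 16) dA = ∫_{0}^{π/2} ∫_{0}^{2} (16r^2 + 16) · r dr dθ.

Inner integral (in r): ∫_{0}^{2} (16r^2 + 16) · r dr = 96.

Outer integral (in θ): ∫_{0}^{π/2} (96) dθ = 48π.

Therefore ∬_D (16x^2 + 16y^2 + 16) dA = 48π.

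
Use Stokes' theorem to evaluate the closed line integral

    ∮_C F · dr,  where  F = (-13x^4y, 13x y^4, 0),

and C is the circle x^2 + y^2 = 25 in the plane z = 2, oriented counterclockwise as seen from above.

Let S be the flat disk x^2 + y^2 ≤ 25 in the plane z = 2, with upward unit normal n̂ = ẑ. By Stokes' theorem,

    ∮_C F · dr = ∬_S (∇ × F) · n̂ dS = ∬_D (curl F)_z dA,

where D is the disk x^2 + y^2 ≤ 25.

Compute the curl of F = (-13x^4y, 13x y^4, 0):
    (∇ × F)_x = ∂F_z/∂y - ∂F_y/∂z = 0,
    (∇ × F)_y = ∂F_x/∂z - ∂F_z/∂x = 0,
    (∇ × F)_z = ∂F_y/∂x - ∂F_x/∂y = 13x^4 + 13y^4.

On z = 2, (curl F)_z = 13x^4 + 13y^4.

Convert to polar (x = r cos θ, y = r sin θ, dA = r dr dθ); the integrand becomes 13r^4(sin(θ)^4 + cos(θ)^4), so

    ∬_D (curl F)_z dA = ∫_0^{2π} ∫_0^{5} (13r^4(sin(θ)^4 + cos(θ)^4)) · r dr dθ.

Inner (r from 0 to 5): 203125sin(θ)^4/6 + 203125cos(θ)^4/6.
Outer (θ from 0 to 2π): 203125π/4.

Therefore ∮_C F · dr = 203125π/4.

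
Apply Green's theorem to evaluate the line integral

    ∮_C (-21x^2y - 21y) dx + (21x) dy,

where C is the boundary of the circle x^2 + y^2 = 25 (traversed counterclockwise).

Green's theorem converts the closed line integral into a double integral over the enclosed region D:

    ∮_C P dx + Q dy = ∬_D (∂Q/∂x - ∂P/∂y) dA.

Here P = -21x^2y - 21y, Q = 21x, so

    ∂Q/∂x = 21,    ∂P/∂y = -21x^2 - 21,
    ∂Q/∂x - ∂P/∂y = 21x^2 + 42.

D is the region x^2 + y^2 ≤ 25. Evaluating the double integral:

In polar coordinates (x = r cos θ, y = r sin θ, dA = r dr dθ) the integrand becomes 21r^2cos(θ)^2 + 42, so

    ∬_D (21x^2 + 42) dA = ∫_0^{2π} ∫_0^{5} (21r^2cos(θ)^2 + 42) · r dr dθ.

Inner (r from 0 to 5): 13125cos(θ)^2/4 + 525.
Outer (θ from 0 to 2π): 17325π/4.

Therefore ∮_C P dx + Q dy = 17325π/4.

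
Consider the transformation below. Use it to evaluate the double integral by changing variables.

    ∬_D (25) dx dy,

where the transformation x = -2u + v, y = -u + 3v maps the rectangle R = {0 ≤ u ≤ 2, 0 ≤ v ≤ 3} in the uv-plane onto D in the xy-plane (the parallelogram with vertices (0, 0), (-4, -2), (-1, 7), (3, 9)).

Compute the Jacobian determinant of (x, y) with respect to (u, v):

    ∂(x,y)/∂(u,v) = | -2  1 | = (-2)(3) - (1)(-1) = -5.
                   | -1  3 |

Its absolute value is |J| = 5 (the area scaling factor).

Substituting x = -2u + v, y = -u + 3v into the integrand,

    25 → 25,

so the integral becomes

    ∬_R (25) · |J| du dv = ∫_0^2 ∫_0^3 (125) dv du.

Inner (v): 375.
Outer (u): 750.

Therefore ∬_D (25) dx dy = 750.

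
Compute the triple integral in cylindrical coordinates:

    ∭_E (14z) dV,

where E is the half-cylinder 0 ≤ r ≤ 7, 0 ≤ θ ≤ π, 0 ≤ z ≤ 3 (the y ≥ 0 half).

In cylindrical coordinates, x = r cos(θ), y = r sin(θ), z = z, and dV = r dr dθ dz.

The integrand becomes 14z, so

    ∭_E (14z) dV = ∫_{0}^{π} ∫_{0}^{7} ∫_{0}^{3} (14z) · r dz dr dθ.

Inner (z): 63r.
Middle (r from 0 to 7): 3087/2.
Outer (θ): 3087π/2.

Therefore the triple integral equals 3087π/2.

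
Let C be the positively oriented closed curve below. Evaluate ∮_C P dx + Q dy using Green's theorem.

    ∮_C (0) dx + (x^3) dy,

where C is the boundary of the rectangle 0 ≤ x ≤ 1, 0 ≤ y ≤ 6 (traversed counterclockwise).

Green's theorem converts the closed line integral into a double integral over the enclosed region D:

    ∮_C P dx + Q dy = ∬_D (∂Q/∂x - ∂P/∂y) dA.

Here P = 0, Q = x^3, so

    ∂Q/∂x = 3x^2,    ∂P/∂y = 0,
    ∂Q/∂x - ∂P/∂y = 3x^2.

D is the region 0 ≤ x ≤ 1, 0 ≤ y ≤ 6. Evaluating the double integral:

    ∬_D (3x^2) dA = ∫_0^{1} ∫_0^{6} (3x^2) dy dx.

Inner (y from 0 to 6): 18x^2.
Outer (x from 0 to 1): 6.

Therefore ∮_C P dx + Q dy = 6.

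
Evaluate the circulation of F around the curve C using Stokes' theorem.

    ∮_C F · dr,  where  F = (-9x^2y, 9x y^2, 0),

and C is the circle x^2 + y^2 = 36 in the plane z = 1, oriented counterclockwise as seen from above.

Let S be the flat disk x^2 + y^2 ≤ 36 in the plane z = 1, with upward unit normal n̂ = ẑ. By Stokes' theorem,

    ∮_C F · dr = ∬_S (∇ × F) · n̂ dS = ∬_D (curl F)_z dA,

where D is the disk x^2 + y^2 ≤ 36.

Compute the curl of F = (-9x^2y, 9x y^2, 0):
    (∇ × F)_x = ∂F_z/∂y - ∂F_y/∂z = 0,
    (∇ × F)_y = ∂F_x/∂z - ∂F_z/∂x = 0,
    (∇ × F)_z = ∂F_y/∂x - ∂F_x/∂y = 9x^2 + 9y^2.

On z = 1, (curl F)_z = 9x^2 + 9y^2.

Convert to polar (x = r cos θ, y = r sin θ, dA = r dr dθ); the integrand becomes 9r^2, so

    ∬_D (curl F)_z dA = ∫_0^{2π} ∫_0^{6} (9r^2) · r dr dθ.

Inner (r from 0 to 6): 2916.
Outer (θ from 0 to 2π): 5832π.

Therefore ∮_C F · dr = 5832π.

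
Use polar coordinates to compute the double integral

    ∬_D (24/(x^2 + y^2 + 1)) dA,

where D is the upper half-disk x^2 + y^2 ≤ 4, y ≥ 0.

The region D is 0 ≤ r ≤ 2, 0 ≤ θ ≤ π in polar coordinates, where x = r cos(θ), y = r sin(θ), and dA = r dr dθ.

Under the substitution, the integrand becomes 24/(r^2 + 1), so

    ∬_D (24/(x^2 + y^2 + 1)) dA = ∫_{0}^{π} ∫_{0}^{2} (24/(r^2 + 1)) · r dr dθ.

Inner integral (in r): ∫_{0}^{2} (24/(r^2 + 1)) · r dr = log(244140625).

Outer integral (in θ): ∫_{0}^{π} (log(244140625)) dθ = log(244140625^π).

Therefore ∬_D (24/(x^2 + y^2 + 1)) dA = log(244140625^π).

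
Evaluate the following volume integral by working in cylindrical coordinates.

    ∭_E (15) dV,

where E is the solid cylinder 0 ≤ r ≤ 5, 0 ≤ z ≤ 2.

In cylindrical coordinates, x = r cos(θ), y = r sin(θ), z = z, and dV = r dr dθ dz.

The integrand becomes 15, so

    ∭_E (15) dV = ∫_{0}^{2π} ∫_{0}^{5} ∫_{0}^{2} (15) · r dz dr dθ.

Inner (z): 30r.
Middle (r from 0 to 5): 375.
Outer (θ): 750π.

Therefore the triple integral equals 750π.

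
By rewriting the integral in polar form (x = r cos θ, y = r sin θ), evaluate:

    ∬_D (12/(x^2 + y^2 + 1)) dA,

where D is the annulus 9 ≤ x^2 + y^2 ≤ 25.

The region D is 3 ≤ r ≤ 5, 0 ≤ θ ≤ 2π in polar coordinates, where x = r cos(θ), y = r sin(θ), and dA = r dr dθ.

Under the substitution, the integrand becomes 12/(r^2 + 1), so

    ∬_D (12/(x^2 + y^2 + 1)) dA = ∫_{0}^{2π} ∫_{3}^{5} (12/(r^2 + 1)) · r dr dθ.

Inner integral (in r): ∫_{3}^{5} (12/(r^2 + 1)) · r dr = log(4826809/15625).

Outer integral (in θ): ∫_{0}^{2π} (log(4826809/15625)) dθ = log((4826809/15625)^(2π)).

Therefore ∬_D (12/(x^2 + y^2 + 1)) dA = log((4826809/15625)^(2π)).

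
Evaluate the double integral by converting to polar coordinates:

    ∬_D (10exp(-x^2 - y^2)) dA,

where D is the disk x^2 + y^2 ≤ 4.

The region D is 0 ≤ r ≤ 2, 0 ≤ θ ≤ 2π in polar coordinates, where x = r cos(θ), y = r sin(θ), and dA = r dr dθ.

Under the substitution, the integrand becomes 10exp(-r^2), so

    ∬_D (10exp(-x^2 - y^2)) dA = ∫_{0}^{2π} ∫_{0}^{2} (10exp(-r^2)) · r dr dθ.

Inner integral (in r): ∫_{0}^{2} (10exp(-r^2)) · r dr = 5 - 5exp(-4).

Outer integral (in θ): ∫_{0}^{2π} (5 - 5exp(-4)) dθ = -10π exp(-4) + 10π.

Therefore ∬_D (10exp(-x^2 - y^2)) dA = -10π exp(-4) + 10π.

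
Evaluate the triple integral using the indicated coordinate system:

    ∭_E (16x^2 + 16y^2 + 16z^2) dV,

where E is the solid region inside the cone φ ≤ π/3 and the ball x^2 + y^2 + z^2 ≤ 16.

In spherical coordinates, x = ρ sin(φ) cos(θ), y = ρ sin(φ) sin(θ), z = ρ cos(φ), and dV = ρ^2 sin(φ) dρ dφ dθ.

The integrand becomes 16ρ^2, so

    ∭_E (16x^2 + 16y^2 + 16z^2) dV = ∫_{0}^{2π} ∫_{0}^{π/3} ∫_{0}^{4} (16ρ^2) · ρ^2 sin(φ) dρ dφ dθ.

Inner (ρ): 16384sin(φ)/5.
Middle (φ): 8192/5.
Outer (θ): 16384π/5.

Therefore the triple integral equals 16384π/5.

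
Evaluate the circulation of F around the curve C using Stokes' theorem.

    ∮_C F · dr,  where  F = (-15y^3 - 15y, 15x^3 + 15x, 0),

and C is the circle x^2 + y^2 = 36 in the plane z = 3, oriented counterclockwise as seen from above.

Let S be the flat disk x^2 + y^2 ≤ 36 in the plane z = 3, with upward unit normal n̂ = ẑ. By Stokes' theorem,

    ∮_C F · dr = ∬_S (∇ × F) · n̂ dS = ∬_D (curl F)_z dA,

where D is the disk x^2 + y^2 ≤ 36.

Compute the curl of F = (-15y^3 - 15y, 15x^3 + 15x, 0):
    (∇ × F)_x = ∂F_z/∂y - ∂F_y/∂z = 0,
    (∇ × F)_y = ∂F_x/∂z - ∂F_z/∂x = 0,
    (∇ × F)_z = ∂F_y/∂x - ∂F_x/∂y = 45x^2 + 45y^2 + 30.

On z = 3, (curl F)_z = 45x^2 + 45y^2 + 30.

Convert to polar (x = r cos θ, y = r sin θ, dA = r dr dθ); the integrand becomes 45r^2 + 30, so

    ∬_D (curl F)_z dA = ∫_0^{2π} ∫_0^{6} (45r^2 + 30) · r dr dθ.

Inner (r from 0 to 6): 15120.
Outer (θ from 0 to 2π): 30240π.

Therefore ∮_C F · dr = 30240π.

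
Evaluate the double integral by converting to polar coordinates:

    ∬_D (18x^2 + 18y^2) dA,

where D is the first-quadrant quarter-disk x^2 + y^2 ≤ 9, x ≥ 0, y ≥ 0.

The region D is 0 ≤ r ≤ 3, 0 ≤ θ ≤ π/2 in polar coordinates, where x = r cos(θ), y = r sin(θ), and dA = r dr dθ.

Under the substitution, the integrand becomes 18r^2, so

    ∬_D (18x^2 + 18y^2) dA = ∫_{0}^{π/2} ∫_{0}^{3} (18r^2) · r dr dθ.

Inner integral (in r): ∫_{0}^{3} (18r^2) · r dr = 729/2.

Outer integral (in θ): ∫_{0}^{π/2} (729/2) dθ = 729π/4.

Therefore ∬_D (18x^2 + 18y^2) dA = 729π/4.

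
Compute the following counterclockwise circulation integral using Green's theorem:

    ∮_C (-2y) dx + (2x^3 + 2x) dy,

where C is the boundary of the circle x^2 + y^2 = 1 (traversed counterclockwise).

Green's theorem converts the closed line integral into a double integral over the enclosed region D:

    ∮_C P dx + Q dy = ∬_D (∂Q/∂x - ∂P/∂y) dA.

Here P = -2y, Q = 2x^3 + 2x, so

    ∂Q/∂x = 6x^2 + 2,    ∂P/∂y = -2,
    ∂Q/∂x - ∂P/∂y = 6x^2 + 4.

D is the region x^2 + y^2 ≤ 1. Evaluating the double integral:

In polar coordinates (x = r cos θ, y = r sin θ, dA = r dr dθ) the integrand becomes 6r^2cos(θ)^2 + 4, so

    ∬_D (6x^2 + 4) dA = ∫_0^{2π} ∫_0^{1} (6r^2cos(θ)^2 + 4) · r dr dθ.

Inner (r from 0 to 1): 3cos(θ)^2/2 + 2.
Outer (θ from 0 to 2π): 11π/2.

Therefore ∮_C P dx + Q dy = 11π/2.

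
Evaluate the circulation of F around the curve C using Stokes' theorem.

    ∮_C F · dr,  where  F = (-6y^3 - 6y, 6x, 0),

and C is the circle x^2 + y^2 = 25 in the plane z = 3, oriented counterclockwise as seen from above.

Let S be the flat disk x^2 + y^2 ≤ 25 in the plane z = 3, with upward unit normal n̂ = ẑ. By Stokes' theorem,

    ∮_C F · dr = ∬_S (∇ × F) · n̂ dS = ∬_D (curl F)_z dA,

where D is the disk x^2 + y^2 ≤ 25.

Compute the curl of F = (-6y^3 - 6y, 6x, 0):
    (∇ × F)_x = ∂F_z/∂y - ∂F_y/∂z = 0,
    (∇ × F)_y = ∂F_x/∂z - ∂F_z/∂x = 0,
    (∇ × F)_z = ∂F_y/∂x - ∂F_x/∂y = 18y^2 + 12.

On z = 3, (curl F)_z = 18y^2 + 12.

Convert to polar (x = r cos θ, y = r sin θ, dA = r dr dθ); the integrand becomes 18r^2sin(θ)^2 + 12, so

    ∬_D (curl F)_z dA = ∫_0^{2π} ∫_0^{5} (18r^2sin(θ)^2 + 12) · r dr dθ.

Inner (r from 0 to 5): 5625sin(θ)^2/2 + 150.
Outer (θ from 0 to 2π): 6225π/2.

Therefore ∮_C F · dr = 6225π/2.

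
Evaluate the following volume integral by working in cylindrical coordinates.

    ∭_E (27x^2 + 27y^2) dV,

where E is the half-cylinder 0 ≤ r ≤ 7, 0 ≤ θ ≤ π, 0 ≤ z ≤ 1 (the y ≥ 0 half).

In cylindrical coordinates, x = r cos(θ), y = r sin(θ), z = z, and dV = r dr dθ dz.

The integrand becomes 27r^2, so

    ∭_E (27x^2 + 27y^2) dV = ∫_{0}^{π} ∫_{0}^{7} ∫_{0}^{1} (27r^2) · r dz dr dθ.

Inner (z): 27r^3.
Middle (r from 0 to 7): 64827/4.
Outer (θ): 64827π/4.

Therefore the triple integral equals 64827π/4.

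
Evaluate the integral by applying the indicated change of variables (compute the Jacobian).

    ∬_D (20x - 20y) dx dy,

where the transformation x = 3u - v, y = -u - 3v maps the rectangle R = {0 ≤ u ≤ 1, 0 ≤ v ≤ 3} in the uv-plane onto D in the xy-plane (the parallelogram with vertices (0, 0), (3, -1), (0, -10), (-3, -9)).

Compute the Jacobian determinant of (x, y) with respect to (u, v):

    ∂(x,y)/∂(u,v) = | 3  -1 | = (3)(-3) - (-1)(-1) = -10.
                   | -1  -3 |

Its absolute value is |J| = 10 (the area scaling factor).

Substituting x = 3u - v, y = -u - 3v into the integrand,

    20x - 20y → 80u + 40v,

so the integral becomes

    ∬_R (80u + 40v) · |J| du dv = ∫_0^1 ∫_0^3 (800u + 400v) dv du.

Inner (v): 2400u + 1800.
Outer (u): 3000.

Therefore ∬_D (20x - 20y) dx dy = 3000.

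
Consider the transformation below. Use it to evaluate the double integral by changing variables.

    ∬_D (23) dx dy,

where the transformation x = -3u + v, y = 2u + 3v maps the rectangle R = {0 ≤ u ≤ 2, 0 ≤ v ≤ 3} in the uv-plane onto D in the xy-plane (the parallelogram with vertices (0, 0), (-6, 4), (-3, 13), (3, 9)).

Compute the Jacobian determinant of (x, y) with respect to (u, v):

    ∂(x,y)/∂(u,v) = | -3  1 | = (-3)(3) - (1)(2) = -11.
                   | 2  3 |

Its absolute value is |J| = 11 (the area scaling factor).

Substituting x = -3u + v, y = 2u + 3v into the integrand,

    23 → 23,

so the integral becomes

    ∬_R (23) · |J| du dv = ∫_0^2 ∫_0^3 (253) dv du.

Inner (v): 759.
Outer (u): 1518.

Therefore ∬_D (23) dx dy = 1518.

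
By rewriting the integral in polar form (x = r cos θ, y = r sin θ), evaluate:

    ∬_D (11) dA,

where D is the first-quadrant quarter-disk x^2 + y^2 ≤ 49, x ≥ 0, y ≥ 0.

The region D is 0 ≤ r ≤ 7, 0 ≤ θ ≤ π/2 in polar coordinates, where x = r cos(θ), y = r sin(θ), and dA = r dr dθ.

Under the substitution, the integrand becomes 11, so

    ∬_D (11) dA = ∫_{0}^{π/2} ∫_{0}^{7} (11) · r dr dθ.

Inner integral (in r): ∫_{0}^{7} (11) · r dr = 539/2.

Outer integral (in θ): ∫_{0}^{π/2} (539/2) dθ = 539π/4.

Therefore ∬_D (11) dA = 539π/4.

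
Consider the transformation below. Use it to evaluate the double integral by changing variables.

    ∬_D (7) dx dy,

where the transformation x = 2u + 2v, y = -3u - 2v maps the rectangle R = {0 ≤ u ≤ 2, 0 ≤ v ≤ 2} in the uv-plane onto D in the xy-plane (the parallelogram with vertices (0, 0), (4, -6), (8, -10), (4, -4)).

Compute the Jacobian determinant of (x, y) with respect to (u, v):

    ∂(x,y)/∂(u,v) = | 2  2 | = (2)(-2) - (2)(-3) = 2.
                   | -3  -2 |

Its absolute value is |J| = 2 (the area scaling factor).

Substituting x = 2u + 2v, y = -3u - 2v into the integrand,

    7 → 7,

so the integral becomes

    ∬_R (7) · |J| du dv = ∫_0^2 ∫_0^2 (14) dv du.

Inner (v): 28.
Outer (u): 56.

Therefore ∬_D (7) dx dy = 56.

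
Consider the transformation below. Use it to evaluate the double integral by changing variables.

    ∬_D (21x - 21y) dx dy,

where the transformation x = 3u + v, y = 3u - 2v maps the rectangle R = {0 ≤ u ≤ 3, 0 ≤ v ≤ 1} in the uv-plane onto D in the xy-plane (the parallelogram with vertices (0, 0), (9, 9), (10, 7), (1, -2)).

Compute the Jacobian determinant of (x, y) with respect to (u, v):

    ∂(x,y)/∂(u,v) = | 3  1 | = (3)(-2) - (1)(3) = -9.
                   | 3  -2 |

Its absolute value is |J| = 9 (the area scaling factor).

Substituting x = 3u + v, y = 3u - 2v into the integrand,

    21x - 21y → 63v,

so the integral becomes

    ∬_R (63v) · |J| du dv = ∫_0^3 ∫_0^1 (567v) dv du.

Inner (v): 567/2.
Outer (u): 1701/2.

Therefore ∬_D (21x - 21y) dx dy = 1701/2.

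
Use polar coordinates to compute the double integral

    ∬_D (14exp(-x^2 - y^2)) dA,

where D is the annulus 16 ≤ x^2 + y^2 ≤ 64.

The region D is 4 ≤ r ≤ 8, 0 ≤ θ ≤ 2π in polar coordinates, where x = r cos(θ), y = r sin(θ), and dA = r dr dθ.

Under the substitution, the integrand becomes 14exp(-r^2), so

    ∬_D (14exp(-x^2 - y^2)) dA = ∫_{0}^{2π} ∫_{4}^{8} (14exp(-r^2)) · r dr dθ.

Inner integral (in r): ∫_{4}^{8} (14exp(-r^2)) · r dr = -(7 - 7exp(48))exp(-64).

Outer integral (in θ): ∫_{0}^{2π} (-(7 - 7exp(48))exp(-64)) dθ = -14π (1 - exp(48))exp(-64).

Therefore ∬_D (14exp(-x^2 - y^2)) dA = -14π (1 - exp(48))exp(-64).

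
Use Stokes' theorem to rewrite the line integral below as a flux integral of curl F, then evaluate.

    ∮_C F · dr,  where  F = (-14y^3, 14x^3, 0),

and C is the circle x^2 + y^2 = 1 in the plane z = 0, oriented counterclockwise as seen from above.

Let S be the flat disk x^2 + y^2 ≤ 1 in the plane z = 0, with upward unit normal n̂ = ẑ. By Stokes' theorem,

    ∮_C F · dr = ∬_S (∇ × F) · n̂ dS = ∬_D (curl F)_z dA,

where D is the disk x^2 + y^2 ≤ 1.

Compute the curl of F = (-14y^3, 14x^3, 0):
    (∇ × F)_x = ∂F_z/∂y - ∂F_y/∂z = 0,
    (∇ × F)_y = ∂F_x/∂z - ∂F_z/∂x = 0,
    (∇ × F)_z = ∂F_y/∂x - ∂F_x/∂y = 42x^2 + 42y^2.

On z = 0, (curl F)_z = 42x^2 + 42y^2.

Convert to polar (x = r cos θ, y = r sin θ, dA = r dr dθ); the integrand becomes 42r^2, so

    ∬_D (curl F)_z dA = ∫_0^{2π} ∫_0^{1} (42r^2) · r dr dθ.

Inner (r from 0 to 1): 21/2.
Outer (θ from 0 to 2π): 21π.

Therefore ∮_C F · dr = 21π.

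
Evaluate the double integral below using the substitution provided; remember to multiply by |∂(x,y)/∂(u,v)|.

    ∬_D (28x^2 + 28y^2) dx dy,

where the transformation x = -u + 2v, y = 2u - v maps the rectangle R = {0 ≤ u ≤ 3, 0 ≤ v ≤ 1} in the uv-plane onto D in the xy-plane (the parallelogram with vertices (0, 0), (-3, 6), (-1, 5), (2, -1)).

Compute the Jacobian determinant of (x, y) with respect to (u, v):

    ∂(x,y)/∂(u,v) = | -1  2 | = (-1)(-1) - (2)(2) = -3.
                   | 2  -1 |

Its absolute value is |J| = 3 (the area scaling factor).

Substituting x = -u + 2v, y = 2u - v into the integrand,

    28x^2 + 28y^2 → 140u^2 - 224u v + 140v^2,

so the integral becomes

    ∬_R (140u^2 - 224u v + 140v^2) · |J| du dv = ∫_0^3 ∫_0^1 (420u^2 - 672u v + 420v^2) dv du.

Inner (v): 420u^2 - 336u + 140.
Outer (u): 2688.

Therefore ∬_D (28x^2 + 28y^2) dx dy = 2688.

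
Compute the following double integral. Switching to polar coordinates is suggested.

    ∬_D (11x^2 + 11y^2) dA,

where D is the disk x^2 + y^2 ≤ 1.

The region D is 0 ≤ r ≤ 1, 0 ≤ θ ≤ 2π in polar coordinates, where x = r cos(θ), y = r sin(θ), and dA = r dr dθ.

Under the substitution, the integrand becomes 11r^2, so

    ∬_D (11x^2 + 11y^2) dA = ∫_{0}^{2π} ∫_{0}^{1} (11r^2) · r dr dθ.

Inner integral (in r): ∫_{0}^{1} (11r^2) · r dr = 11/4.

Outer integral (in θ): ∫_{0}^{2π} (11/4) dθ = 11π/2.

Therefore ∬_D (11x^2 + 11y^2) dA = 11π/2.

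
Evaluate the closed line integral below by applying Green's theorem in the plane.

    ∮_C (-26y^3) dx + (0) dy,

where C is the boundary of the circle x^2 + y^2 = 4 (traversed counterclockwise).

Green's theorem converts the closed line integral into a double integral over the enclosed region D:

    ∮_C P dx + Q dy = ∬_D (∂Q/∂x - ∂P/∂y) dA.

Here P = -26y^3, Q = 0, so

    ∂Q/∂x = 0,    ∂P/∂y = -78y^2,
    ∂Q/∂x - ∂P/∂y = 78y^2.

D is the region x^2 + y^2 ≤ 4. Evaluating the double integral:

In polar coordinates (x = r cos θ, y = r sin θ, dA = r dr dθ) the integrand becomes 78r^2sin(θ)^2, so

    ∬_D (78y^2) dA = ∫_0^{2π} ∫_0^{2} (78r^2sin(θ)^2) · r dr dθ.

Inner (r from 0 to 2): 312sin(θ)^2.
Outer (θ from 0 to 2π): 312π.

Therefore ∮_C P dx + Q dy = 312π.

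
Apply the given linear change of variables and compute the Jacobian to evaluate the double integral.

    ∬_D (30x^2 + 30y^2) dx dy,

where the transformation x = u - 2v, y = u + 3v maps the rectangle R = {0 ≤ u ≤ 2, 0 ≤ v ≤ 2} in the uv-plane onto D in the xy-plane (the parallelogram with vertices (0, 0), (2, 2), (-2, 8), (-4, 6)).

Compute the Jacobian determinant of (x, y) with respect to (u, v):

    ∂(x,y)/∂(u,v) = | 1  -2 | = (1)(3) - (-2)(1) = 5.
                   | 1  3 |

Its absolute value is |J| = 5 (the area scaling factor).

Substituting x = u - 2v, y = u + 3v into the integrand,

    30x^2 + 30y^2 → 60u^2 + 60u v + 390v^2,

so the integral becomes

    ∬_R (60u^2 + 60u v + 390v^2) · |J| du dv = ∫_0^2 ∫_0^2 (300u^2 + 300u v + 1950v^2) dv du.

Inner (v): 600u^2 + 600u + 5200.
Outer (u): 13200.

Therefore ∬_D (30x^2 + 30y^2) dx dy = 13200.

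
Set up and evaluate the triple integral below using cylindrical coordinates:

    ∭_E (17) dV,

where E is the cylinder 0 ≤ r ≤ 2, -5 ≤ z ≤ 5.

In cylindrical coordinates, x = r cos(θ), y = r sin(θ), z = z, and dV = r dr dθ dz.

The integrand becomes 17, so

    ∭_E (17) dV = ∫_{0}^{2π} ∫_{0}^{2} ∫_{-5}^{5} (17) · r dz dr dθ.

Inner (z): 170r.
Middle (r from 0 to 2): 340.
Outer (θ): 680π.

Therefore the triple integral equals 680π.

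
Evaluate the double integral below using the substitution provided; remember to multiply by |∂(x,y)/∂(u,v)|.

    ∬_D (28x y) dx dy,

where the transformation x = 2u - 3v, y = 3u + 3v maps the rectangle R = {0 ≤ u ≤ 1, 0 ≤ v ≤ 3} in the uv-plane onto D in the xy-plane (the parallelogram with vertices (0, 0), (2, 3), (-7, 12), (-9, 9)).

Compute the Jacobian determinant of (x, y) with respect to (u, v):

    ∂(x,y)/∂(u,v) = | 2  -3 | = (2)(3) - (-3)(3) = 15.
                   | 3  3 |

Its absolute value is |J| = 15 (the area scaling factor).

Substituting x = 2u - 3v, y = 3u + 3v into the integrand,

    28x y → 168u^2 - 84u v - 252v^2,

so the integral becomes

    ∬_R (168u^2 - 84u v - 252v^2) · |J| du dv = ∫_0^1 ∫_0^3 (2520u^2 - 1260u v - 3780v^2) dv du.

Inner (v): 7560u^2 - 5670u - 34020.
Outer (u): -34335.

Therefore ∬_D (28x y) dx dy = -34335.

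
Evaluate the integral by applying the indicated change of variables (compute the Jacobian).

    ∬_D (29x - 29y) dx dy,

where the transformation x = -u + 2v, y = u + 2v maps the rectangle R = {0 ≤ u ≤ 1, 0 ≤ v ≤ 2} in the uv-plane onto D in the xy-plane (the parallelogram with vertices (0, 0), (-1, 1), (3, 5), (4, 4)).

Compute the Jacobian determinant of (x, y) with respect to (u, v):

    ∂(x,y)/∂(u,v) = | -1  2 | = (-1)(2) - (2)(1) = -4.
                   | 1  2 |

Its absolute value is |J| = 4 (the area scaling factor).

Substituting x = -u + 2v, y = u + 2v into the integrand,

    29x - 29y → -58u,

so the integral becomes

    ∬_R (-58u) · |J| du dv = ∫_0^1 ∫_0^2 (-232u) dv du.

Inner (v): -464u.
Outer (u): -232.

Therefore ∬_D (29x - 29y) dx dy = -232.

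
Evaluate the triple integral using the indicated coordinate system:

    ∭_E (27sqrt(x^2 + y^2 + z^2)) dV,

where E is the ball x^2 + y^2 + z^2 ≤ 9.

In spherical coordinates, x = ρ sin(φ) cos(θ), y = ρ sin(φ) sin(θ), z = ρ cos(φ), and dV = ρ^2 sin(φ) dρ dφ dθ.

The integrand becomes 27ρ, so

    ∭_E (27sqrt(x^2 + y^2 + z^2)) dV = ∫_{0}^{2π} ∫_{0}^{π} ∫_{0}^{3} (27ρ) · ρ^2 sin(φ) dρ dφ dθ.

Inner (ρ): 2187sin(φ)/4.
Middle (φ): 2187/2.
Outer (θ): 2187π.

Therefore the triple integral equals 2187π.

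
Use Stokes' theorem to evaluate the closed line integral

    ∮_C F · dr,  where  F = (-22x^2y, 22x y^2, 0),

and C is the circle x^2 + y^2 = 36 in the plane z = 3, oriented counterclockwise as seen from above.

Let S be the flat disk x^2 + y^2 ≤ 36 in the plane z = 3, with upward unit normal n̂ = ẑ. By Stokes' theorem,

    ∮_C F · dr = ∬_S (∇ × F) · n̂ dS = ∬_D (curl F)_z dA,

where D is the disk x^2 + y^2 ≤ 36.

Compute the curl of F = (-22x^2y, 22x y^2, 0):
    (∇ × F)_x = ∂F_z/∂y - ∂F_y/∂z = 0,
    (∇ × F)_y = ∂F_x/∂z - ∂F_z/∂x = 0,
    (∇ × F)_z = ∂F_y/∂x - ∂F_x/∂y = 22x^2 + 22y^2.

On z = 3, (curl F)_z = 22x^2 + 22y^2.

Convert to polar (x = r cos θ, y = r sin θ, dA = r dr dθ); the integrand becomes 22r^2, so

    ∬_D (curl F)_z dA = ∫_0^{2π} ∫_0^{6} (22r^2) · r dr dθ.

Inner (r from 0 to 6): 7128.
Outer (θ from 0 to 2π): 14256π.

Therefore ∮_C F · dr = 14256π.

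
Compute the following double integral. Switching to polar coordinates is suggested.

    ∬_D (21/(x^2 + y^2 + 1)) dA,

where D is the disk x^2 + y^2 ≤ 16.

The region D is 0 ≤ r ≤ 4, 0 ≤ θ ≤ 2π in polar coordinates, where x = r cos(θ), y = r sin(θ), and dA = r dr dθ.

Under the substitution, the integrand becomes 21/(r^2 + 1), so

    ∬_D (21/(x^2 + y^2 + 1)) dA = ∫_{0}^{2π} ∫_{0}^{4} (21/(r^2 + 1)) · r dr dθ.

Inner integral (in r): ∫_{0}^{4} (21/(r^2 + 1)) · r dr = 21log(17)/2.

Outer integral (in θ): ∫_{0}^{2π} (21log(17)/2) dθ = 21π log(17).

Therefore ∬_D (21/(x^2 + y^2 + 1)) dA = 21π log(17).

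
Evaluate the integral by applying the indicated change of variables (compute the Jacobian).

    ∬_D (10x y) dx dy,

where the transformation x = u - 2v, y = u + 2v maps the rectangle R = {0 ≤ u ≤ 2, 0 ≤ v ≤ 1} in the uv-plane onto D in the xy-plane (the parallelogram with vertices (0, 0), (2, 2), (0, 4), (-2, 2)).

Compute the Jacobian determinant of (x, y) with respect to (u, v):

    ∂(x,y)/∂(u,v) = | 1  -2 | = (1)(2) - (-2)(1) = 4.
                   | 1  2 |

Its absolute value is |J| = 4 (the area scaling factor).

Substituting x = u - 2v, y = u + 2v into the integrand,

    10x y → 10u^2 - 40v^2,

so the integral becomes

    ∬_R (10u^2 - 40v^2) · |J| du dv = ∫_0^2 ∫_0^1 (40u^2 - 160v^2) dv du.

Inner (v): 40u^2 - 160/3.
Outer (u): 0.

Therefore ∬_D (10x y) dx dy = 0.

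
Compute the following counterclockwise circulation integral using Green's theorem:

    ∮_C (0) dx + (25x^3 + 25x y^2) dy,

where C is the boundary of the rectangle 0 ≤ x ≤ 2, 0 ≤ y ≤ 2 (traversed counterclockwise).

Green's theorem converts the closed line integral into a double integral over the enclosed region D:

    ∮_C P dx + Q dy = ∬_D (∂Q/∂x - ∂P/∂y) dA.

Here P = 0, Q = 25x^3 + 25x y^2, so

    ∂Q/∂x = 75x^2 + 25y^2,    ∂P/∂y = 0,
    ∂Q/∂x - ∂P/∂y = 75x^2 + 25y^2.

D is the region 0 ≤ x ≤ 2, 0 ≤ y ≤ 2. Evaluating the double integral:

    ∬_D (75x^2 + 25y^2) dA = ∫_0^{2} ∫_0^{2} (75x^2 + 25y^2) dy dx.

Inner (y from 0 to 2): 150x^2 + 200/3.
Outer (x from 0 to 2): 1600/3.

Therefore ∮_C P dx + Q dy = 1600/3.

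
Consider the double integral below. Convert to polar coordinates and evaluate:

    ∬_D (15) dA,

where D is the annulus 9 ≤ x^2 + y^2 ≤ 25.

The region D is 3 ≤ r ≤ 5, 0 ≤ θ ≤ 2π in polar coordinates, where x = r cos(θ), y = r sin(θ), and dA = r dr dθ.

Under the substitution, the integrand becomes 15, so

    ∬_D (15) dA = ∫_{0}^{2π} ∫_{3}^{5} (15) · r dr dθ.

Inner integral (in r): ∫_{3}^{5} (15) · r dr = 120.

Outer integral (in θ): ∫_{0}^{2π} (120) dθ = 240π.

Therefore ∬_D (15) dA = 240π.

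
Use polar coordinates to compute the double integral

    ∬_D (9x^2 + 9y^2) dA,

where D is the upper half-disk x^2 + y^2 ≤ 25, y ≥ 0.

The region D is 0 ≤ r ≤ 5, 0 ≤ θ ≤ π in polar coordinates, where x = r cos(θ), y = r sin(θ), and dA = r dr dθ.

Under the substitution, the integrand becomes 9r^2, so

    ∬_D (9x^2 + 9y^2) dA = ∫_{0}^{π} ∫_{0}^{5} (9r^2) · r dr dθ.

Inner integral (in r): ∫_{0}^{5} (9r^2) · r dr = 5625/4.

Outer integral (in θ): ∫_{0}^{π} (5625/4) dθ = 5625π/4.

Therefore ∬_D (9x^2 + 9y^2) dA = 5625π/4.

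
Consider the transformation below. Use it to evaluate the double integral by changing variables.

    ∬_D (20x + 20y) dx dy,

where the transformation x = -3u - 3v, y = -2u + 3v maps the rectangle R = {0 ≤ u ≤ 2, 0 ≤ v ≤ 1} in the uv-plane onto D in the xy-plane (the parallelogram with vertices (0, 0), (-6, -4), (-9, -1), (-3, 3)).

Compute the Jacobian determinant of (x, y) with respect to (u, v):

    ∂(x,y)/∂(u,v) = | -3  -3 | = (-3)(3) - (-3)(-2) = -15.
                   | -2  3 |

Its absolute value is |J| = 15 (the area scaling factor).

Substituting x = -3u - 3v, y = -2u + 3v into the integrand,

    20x + 20y → -100u,

so the integral becomes

    ∬_R (-100u) · |J| du dv = ∫_0^2 ∫_0^1 (-1500u) dv du.

Inner (v): -1500u.
Outer (u): -3000.

Therefore ∬_D (20x + 20y) dx dy = -3000.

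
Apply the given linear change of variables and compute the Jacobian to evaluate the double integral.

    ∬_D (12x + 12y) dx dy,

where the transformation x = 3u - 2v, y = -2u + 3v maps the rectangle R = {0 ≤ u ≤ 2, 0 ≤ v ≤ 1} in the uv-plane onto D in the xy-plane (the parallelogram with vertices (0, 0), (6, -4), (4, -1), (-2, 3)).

Compute the Jacobian determinant of (x, y) with respect to (u, v):

    ∂(x,y)/∂(u,v) = | 3  -2 | = (3)(3) - (-2)(-2) = 5.
                   | -2  3 |

Its absolute value is |J| = 5 (the area scaling factor).

Substituting x = 3u - 2v, y = -2u + 3v into the integrand,

    12x + 12y → 12u + 12v,

so the integral becomes

    ∬_R (12u + 12v) · |J| du dv = ∫_0^2 ∫_0^1 (60u + 60v) dv du.

Inner (v): 60u + 30.
Outer (u): 180.

Therefore ∬_D (12x + 12y) dx dy = 180.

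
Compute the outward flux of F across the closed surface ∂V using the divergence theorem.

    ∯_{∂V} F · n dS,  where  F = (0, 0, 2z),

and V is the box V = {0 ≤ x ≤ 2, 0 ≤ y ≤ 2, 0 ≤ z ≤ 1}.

By the divergence theorem,

    ∯_{∂V} F · n dS = ∭_V (∇ · F) dV.

Compute the divergence:
    ∇ · F = ∂F_x/∂x + ∂F_y/∂y + ∂F_z/∂z = 0 + 0 + 2 = 2.

V is a rectangular box, so dV = dx dy dz with 0 ≤ x ≤ 2, 0 ≤ y ≤ 2, 0 ≤ z ≤ 1.

Integrate (2) over V as an iterated integral:

    ∭_V (∇·F) dV = ∫_0^{2} ∫_0^{2} ∫_0^{1} (2) dz dy dx.

Inner (z from 0 to 1): 2.
Middle (y from 0 to 2): 4.
Outer (x from 0 to 2): 8.

Therefore ∯_{∂V} F · n dS = 8.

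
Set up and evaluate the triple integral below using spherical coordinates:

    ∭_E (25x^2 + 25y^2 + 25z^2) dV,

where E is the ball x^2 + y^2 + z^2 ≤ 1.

In spherical coordinates, x = ρ sin(φ) cos(θ), y = ρ sin(φ) sin(θ), z = ρ cos(φ), and dV = ρ^2 sin(φ) dρ dφ dθ.

The integrand becomes 25ρ^2, so

    ∭_E (25x^2 + 25y^2 + 25z^2) dV = ∫_{0}^{2π} ∫_{0}^{π} ∫_{0}^{1} (25ρ^2) · ρ^2 sin(φ) dρ dφ dθ.

Inner (ρ): 5sin(φ).
Middle (φ): 10.
Outer (θ): 20π.

Therefore the triple integral equals 20π.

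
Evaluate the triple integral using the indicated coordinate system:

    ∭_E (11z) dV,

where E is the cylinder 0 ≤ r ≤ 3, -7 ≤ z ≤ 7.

In cylindrical coordinates, x = r cos(θ), y = r sin(θ), z = z, and dV = r dr dθ dz.

The integrand becomes 11z, so

    ∭_E (11z) dV = ∫_{0}^{2π} ∫_{0}^{3} ∫_{-7}^{7} (11z) · r dz dr dθ.

Inner (z): 0.
Middle (r from 0 to 3): 0.
Outer (θ): 0.

Therefore the triple integral equals 0.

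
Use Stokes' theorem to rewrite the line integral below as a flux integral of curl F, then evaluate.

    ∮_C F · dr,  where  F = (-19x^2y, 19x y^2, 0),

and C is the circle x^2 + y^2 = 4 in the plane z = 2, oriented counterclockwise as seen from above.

Let S be the flat disk x^2 + y^2 ≤ 4 in the plane z = 2, with upward unit normal n̂ = ẑ. By Stokes' theorem,

    ∮_C F · dr = ∬_S (∇ × F) · n̂ dS = ∬_D (curl F)_z dA,

where D is the disk x^2 + y^2 ≤ 4.

Compute the curl of F = (-19x^2y, 19x y^2, 0):
    (∇ × F)_x = ∂F_z/∂y - ∂F_y/∂z = 0,
    (∇ × F)_y = ∂F_x/∂z - ∂F_z/∂x = 0,
    (∇ × F)_z = ∂F_y/∂x - ∂F_x/∂y = 19x^2 + 19y^2.

On z = 2, (curl F)_z = 19x^2 + 19y^2.

Convert to polar (x = r cos θ, y = r sin θ, dA = r dr dθ); the integrand becomes 19r^2, so

    ∬_D (curl F)_z dA = ∫_0^{2π} ∫_0^{2} (19r^2) · r dr dθ.

Inner (r from 0 to 2): 76.
Outer (θ from 0 to 2π): 152π.

Therefore ∮_C F · dr = 152π.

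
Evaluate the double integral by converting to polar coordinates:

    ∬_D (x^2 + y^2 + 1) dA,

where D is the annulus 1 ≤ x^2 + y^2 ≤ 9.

The region D is 1 ≤ r ≤ 3, 0 ≤ θ ≤ 2π in polar coordinates, where x = r cos(θ), y = r sin(θ), and dA = r dr dθ.

Under the substitution, the integrand becomes r^2 + 1, so

    ∬_D (x^2 + y^2 + 1) dA = ∫_{0}^{2π} ∫_{1}^{3} (r^2 + 1) · r dr dθ.

Inner integral (in r): ∫_{1}^{3} (r^2 + 1) · r dr = 24.

Outer integral (in θ): ∫_{0}^{2π} (24) dθ = 48π.

Therefore ∬_D (x^2 + y^2 + 1) dA = 48π.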